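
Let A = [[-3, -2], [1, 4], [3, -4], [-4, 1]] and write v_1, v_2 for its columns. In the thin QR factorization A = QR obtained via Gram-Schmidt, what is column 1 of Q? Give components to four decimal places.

e_1 = (-0.5071, 0.1690, 0.5071, -0.6761)

v_1 = (-3, 1, 3, -4); ‖v_1‖ = 5.9161, so e_1 = (-0.5071, 0.1690, 0.5071, -0.6761).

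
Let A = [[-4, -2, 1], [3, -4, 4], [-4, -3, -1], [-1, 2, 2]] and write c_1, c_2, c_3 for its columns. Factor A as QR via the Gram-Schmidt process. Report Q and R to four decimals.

Q = [[-0.6172, -0.2520, 0.3637], [0.4629, -0.7811, 0.4088], [-0.6172, -0.4284, -0.2564], [-0.1543, 0.3780, 0.7968]], R = [[6.4807, 0.9258, 1.5430], [0.0000, 5.6695, -2.1922], [0.0000, 0.0000, 3.8488]]

e_1 = c_1/‖c_1‖ = (-4, 3, -4, -1)/6.4807 = (-0.6172, 0.4629, -0.6172, -0.1543).
r_{12} = e_1·c_2 = 0.9258.
u_2 = c_2 − 0.9258·e_1 = (-1.4286, -4.4286, -2.4286, 2.1429).
‖u_2‖ = 5.6695, so e_2 = (-0.2520, -0.7811, -0.4284, 0.3780).
r_{13} = e_1·c_3 = 1.5430; r_{23} = e_2·c_3 = -2.1922.
u_3 = c_3 − 1.5430·e_1 + 2.1922·e_2 = (1.4000, 1.5733, -0.9867, 3.0667).
‖u_3‖ = 3.8488, so e_3 = (0.3637, 0.4088, -0.2564, 0.7968).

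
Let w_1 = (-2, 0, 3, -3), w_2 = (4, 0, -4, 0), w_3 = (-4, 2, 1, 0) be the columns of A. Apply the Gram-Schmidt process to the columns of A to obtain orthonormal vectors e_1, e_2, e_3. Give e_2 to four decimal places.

w_1 = (-2, 0, 3, -3); ‖w_1‖ = 4.6904, so e_1 = (-0.4264, 0.0000, 0.6396, -0.6396).
e_1·w_2 = (-0.4264)·4 + 0.0000·0 + 0.6396·(-4) + (-0.6396)·0 = -4.2640.
u_2 = w_2 + 4.2640·e_1 = (2.1818, 0.0000, -1.2727, -2.7273).
‖u_2‖ = 3.7173, so e_2 = (0.5869, 0.0000, -0.3424, -0.7337).

e_2 = (0.5869, 0.0000, -0.3424, -0.7337)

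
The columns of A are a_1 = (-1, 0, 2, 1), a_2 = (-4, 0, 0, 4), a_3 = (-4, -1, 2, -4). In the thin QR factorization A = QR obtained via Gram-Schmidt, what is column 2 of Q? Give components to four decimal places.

e_2 = (-0.5774, 0.0000, -0.5774, 0.5774)

a_1 = (-1, 0, 2, 1); ‖a_1‖ = 2.4495, so e_1 = (-0.4082, 0.0000, 0.8165, 0.4082).
e_1·a_2 = (-0.4082)·(-4) + 0.0000·0 + 0.8165·0 + 0.4082·4 = 3.2660.
u_2 = a_2 − 3.2660·e_1 = (-2.6667, 0.0000, -2.6667, 2.6667).
‖u_2‖ = 4.6188, so e_2 = (-0.5774, 0.0000, -0.5774, 0.5774).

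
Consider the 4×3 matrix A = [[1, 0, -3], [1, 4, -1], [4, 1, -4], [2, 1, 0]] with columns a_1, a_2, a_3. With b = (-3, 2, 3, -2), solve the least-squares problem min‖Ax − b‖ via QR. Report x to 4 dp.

a_1 = (1, 1, 4, 2); ‖a_1‖ = 4.6904, so q_1 = (0.2132, 0.2132, 0.8528, 0.4264).
q_1·a_2 = 0.2132·0 + 0.2132·4 + 0.8528·1 + 0.4264·1 = 2.1320.
u_2 = a_2 − 2.1320·q_1 = (-0.4545, 3.5455, -0.8182, 0.0909).
‖u_2‖ = 3.6680, so q_2 = (-0.1239, 0.9666, -0.2231, 0.0248).
q_1·a_3 = 0.2132·(-3) + 0.2132·(-1) + 0.8528·(-4) + 0.4264·0 = -4.2640; q_2·a_3 = (-0.1239)·(-3) + 0.9666·(-1) + (-0.2231)·(-4) + 0.0248·0 = 0.2974.
u_3 = a_3 + 4.2640·q_1 − 0.2974·q_2 = (-2.0541, -0.3784, -0.2973, 1.8108).
‖u_3‖ = 2.7802, so q_3 = (-0.7388, -0.1361, -0.1069, 0.6513).
Qᵀb = (1.4924, 1.5862, 0.3208).
Back-substitute: x_3 = 0.3208/2.7802 = 0.1154.
x_2 = (1.5862 − 0.2974·0.1154)/3.6680 = 0.4231.
x_1 = (1.4924 − 2.1320·0.4231 + 4.2640·0.1154)/4.6904 = 0.2308.

x = (0.2308, 0.4231, 0.1154)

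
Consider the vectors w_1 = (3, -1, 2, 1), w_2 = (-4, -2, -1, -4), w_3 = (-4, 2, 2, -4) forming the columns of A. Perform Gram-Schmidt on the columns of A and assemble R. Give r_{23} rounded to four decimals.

r_{23} = 2.4787

w_1 = (3, -1, 2, 1); ‖w_1‖ = 3.8730, so q_1 = (0.7746, -0.2582, 0.5164, 0.2582).
q_1·w_2 = 0.7746·(-4) + (-0.2582)·(-2) + 0.5164·(-1) + 0.2582·(-4) = -4.1312.
u_2 = w_2 + 4.1312·q_1 = (-0.8000, -3.0667, 1.1333, -2.9333).
‖u_2‖ = 4.4647, so q_2 = (-0.1792, -0.6869, 0.2538, -0.6570).
r_{23} = q_2·w_3 = 2.4787.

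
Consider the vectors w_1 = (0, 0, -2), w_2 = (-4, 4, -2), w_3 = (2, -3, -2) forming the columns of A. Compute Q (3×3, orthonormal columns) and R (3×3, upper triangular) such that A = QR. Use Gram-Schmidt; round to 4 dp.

Q = [[0.0000, -0.7071, -0.7071], [0.0000, 0.7071, -0.7071], [-1.0000, 0.0000, 0.0000]], R = [[2.0000, 2.0000, 2.0000], [0.0000, 5.6569, -3.5355], [0.0000, 0.0000, 0.7071]]

w_1 = (0, 0, -2); ‖w_1‖ = 2.0000, so e_1 = (0.0000, 0.0000, -1.0000).
e_1·w_2 = 0.0000·(-4) + 0.0000·4 + (-1.0000)·(-2) = 2.0000.
u_2 = w_2 − 2.0000·e_1 = (-4.0000, 4.0000, 0.0000).
‖u_2‖ = 5.6569, so e_2 = (-0.7071, 0.7071, 0.0000).
e_1·w_3 = 0.0000·2 + 0.0000·(-3) + (-1.0000)·(-2) = 2.0000; e_2·w_3 = (-0.7071)·2 + 0.7071·(-3) + 0.0000·(-2) = -3.5355.
u_3 = w_3 − 2.0000·e_1 + 3.5355·e_2 = (-0.5000, -0.5000, 0.0000).
‖u_3‖ = 0.7071, so e_3 = (-0.7071, -0.7071, 0.0000).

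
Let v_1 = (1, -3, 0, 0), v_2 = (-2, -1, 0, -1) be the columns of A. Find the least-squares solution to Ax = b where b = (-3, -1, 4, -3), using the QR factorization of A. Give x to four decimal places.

x = (-0.1695, 1.6949)

e_1 = v_1/‖v_1‖ = (1, -3, 0, 0)/3.1623 = (0.3162, -0.9487, 0.0000, 0.0000).
r_{12} = e_1·v_2 = 0.3162.
u_2 = v_2 − 0.3162·e_1 = (-2.1000, -0.7000, 0.0000, -1.0000).
‖u_2‖ = 2.4290, so e_2 = (-0.8646, -0.2882, 0.0000, -0.4117).
Qᵀb = (0.0000, 4.1169).
Back-substitute: x_2 = 4.1169/2.4290 = 1.6949.
x_1 = (0.0000 − 0.3162·1.6949)/3.1623 = -0.1695.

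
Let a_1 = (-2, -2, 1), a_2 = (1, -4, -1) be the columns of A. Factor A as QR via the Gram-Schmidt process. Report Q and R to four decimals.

Q = [[-0.6667, 0.5411], [-0.6667, -0.7404], [0.3333, -0.3987]], R = [[3.0000, 1.6667], [0.0000, 3.9016]]

a_1 = (-2, -2, 1); ‖a_1‖ = 3.0000, so q_1 = (-0.6667, -0.6667, 0.3333).
q_1·a_2 = (-0.6667)·1 + (-0.6667)·(-4) + 0.3333·(-1) = 1.6667.
u_2 = a_2 − 1.6667·q_1 = (2.1111, -2.8889, -1.5556).
‖u_2‖ = 3.9016, so q_2 = (0.5411, -0.7404, -0.3987).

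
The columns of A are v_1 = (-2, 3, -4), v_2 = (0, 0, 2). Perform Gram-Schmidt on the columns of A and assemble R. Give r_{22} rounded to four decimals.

v_1 = (-2, 3, -4); ‖v_1‖ = 5.3852, so e_1 = (-0.3714, 0.5571, -0.7428).
e_1·v_2 = (-0.3714)·0 + 0.5571·0 + (-0.7428)·2 = -1.4856.
u_2 = v_2 + 1.4856·e_1 = (-0.5517, 0.8276, 0.8966).
r_{22} = ‖u_2‖ = 1.3391.

r_{22} = 1.3391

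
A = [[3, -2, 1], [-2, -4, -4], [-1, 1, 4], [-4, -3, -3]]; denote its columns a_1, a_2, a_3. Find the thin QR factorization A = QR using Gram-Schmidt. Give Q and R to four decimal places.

Q = [[0.5477, -0.6685, 0.4168], [-0.3651, -0.6348, -0.0813], [-0.1826, 0.2904, 0.8961], [-0.7303, -0.2566, 0.1292]], R = [[5.4772, 2.3735, 3.4689], [0.0000, 4.9363, 3.8018], [0.0000, 0.0000, 3.9387]]

a_1 = (3, -2, -1, -4); ‖a_1‖ = 5.4772, so e_1 = (0.5477, -0.3651, -0.1826, -0.7303).
e_1·a_2 = 0.5477·(-2) + (-0.3651)·(-4) + (-0.1826)·1 + (-0.7303)·(-3) = 2.3735.
u_2 = a_2 − 2.3735·e_1 = (-3.3000, -3.1333, 1.4333, -1.2667).
‖u_2‖ = 4.9363, so e_2 = (-0.6685, -0.6348, 0.2904, -0.2566).
e_1·a_3 = 0.5477·1 + (-0.3651)·(-4) + (-0.1826)·4 + (-0.7303)·(-3) = 3.4689; e_2·a_3 = (-0.6685)·1 + (-0.6348)·(-4) + 0.2904·4 + (-0.2566)·(-3) = 3.8018.
u_3 = a_3 − 3.4689·e_1 − 3.8018·e_2 = (1.6416, -0.3201, 3.5294, 0.5089).
‖u_3‖ = 3.9387, so e_3 = (0.4168, -0.0813, 0.8961, 0.1292).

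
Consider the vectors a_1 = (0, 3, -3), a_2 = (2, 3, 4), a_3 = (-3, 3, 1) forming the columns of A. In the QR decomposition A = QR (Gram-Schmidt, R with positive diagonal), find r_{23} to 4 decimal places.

a_1 = (0, 3, -3); ‖a_1‖ = 4.2426, so e_1 = (0.0000, 0.7071, -0.7071).
e_1·a_2 = 0.0000·2 + 0.7071·3 + (-0.7071)·4 = -0.7071.
u_2 = a_2 + 0.7071·e_1 = (2.0000, 3.5000, 3.5000).
‖u_2‖ = 5.3385, so e_2 = (0.3746, 0.6556, 0.6556).
r_{23} = e_2·a_3 = 1.4985.

r_{23} = 1.4985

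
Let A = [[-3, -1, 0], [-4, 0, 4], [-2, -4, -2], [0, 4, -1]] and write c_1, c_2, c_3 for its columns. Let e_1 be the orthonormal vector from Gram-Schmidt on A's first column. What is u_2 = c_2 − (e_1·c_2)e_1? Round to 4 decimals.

c_1 = (-3, -4, -2, 0); ‖c_1‖ = 5.3852, so e_1 = (-0.5571, -0.7428, -0.3714, 0.0000).
e_1·c_2 = (-0.5571)·(-1) + (-0.7428)·0 + (-0.3714)·(-4) + 0.0000·4 = 2.0426.
u_2 = c_2 − 2.0426·e_1 = (0.1379, 1.5172, -3.2414, 4.0000).

u_2 = (0.1379, 1.5172, -3.2414, 4.0000)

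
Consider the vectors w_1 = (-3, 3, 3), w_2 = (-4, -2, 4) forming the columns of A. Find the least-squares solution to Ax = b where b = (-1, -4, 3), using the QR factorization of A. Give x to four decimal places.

x = (-0.6667, 1.0000)

w_1 = (-3, 3, 3); ‖w_1‖ = 5.1962, so q_1 = (-0.5774, 0.5774, 0.5774).
q_1·w_2 = (-0.5774)·(-4) + 0.5774·(-2) + 0.5774·4 = 3.4641.
u_2 = w_2 − 3.4641·q_1 = (-2.0000, -4.0000, 2.0000).
‖u_2‖ = 4.8990, so q_2 = (-0.4082, -0.8165, 0.4082).
Qᵀb = (0.0000, 4.8990).
Back-substitute: x_2 = 4.8990/4.8990 = 1.0000.
x_1 = (0.0000 − 3.4641·1.0000)/5.1962 = -0.6667.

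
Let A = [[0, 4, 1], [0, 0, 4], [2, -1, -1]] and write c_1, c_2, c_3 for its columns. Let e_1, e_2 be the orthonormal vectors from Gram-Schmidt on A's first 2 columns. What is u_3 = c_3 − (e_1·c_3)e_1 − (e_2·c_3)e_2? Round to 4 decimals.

u_3 = (0.0000, 4.0000, 0.0000)

c_1 = (0, 0, 2); ‖c_1‖ = 2.0000, so e_1 = (0.0000, 0.0000, 1.0000).
e_1·c_2 = 0.0000·4 + 0.0000·0 + 1.0000·(-1) = -1.0000.
u_2 = c_2 + 1.0000·e_1 = (4.0000, 0.0000, 0.0000).
‖u_2‖ = 4.0000, so e_2 = (1.0000, 0.0000, 0.0000).
e_1·c_3 = 0.0000·1 + 0.0000·4 + 1.0000·(-1) = -1.0000; e_2·c_3 = 1.0000·1 + 0.0000·4 + 0.0000·(-1) = 1.0000.
u_3 = c_3 + 1.0000·e_1 − 1.0000·e_2 = (0.0000, 4.0000, 0.0000).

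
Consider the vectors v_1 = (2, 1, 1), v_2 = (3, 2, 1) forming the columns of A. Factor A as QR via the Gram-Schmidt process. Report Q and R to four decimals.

v_1 = (2, 1, 1); ‖v_1‖ = 2.4495, so q_1 = (0.8165, 0.4082, 0.4082).
q_1·v_2 = 0.8165·3 + 0.4082·2 + 0.4082·1 = 3.6742.
u_2 = v_2 − 3.6742·q_1 = (0.0000, 0.5000, -0.5000).
‖u_2‖ = 0.7071, so q_2 = (0.0000, 0.7071, -0.7071).

Q = [[0.8165, 0.0000], [0.4082, 0.7071], [0.4082, -0.7071]], R = [[2.4495, 3.6742], [0.0000, 0.7071]]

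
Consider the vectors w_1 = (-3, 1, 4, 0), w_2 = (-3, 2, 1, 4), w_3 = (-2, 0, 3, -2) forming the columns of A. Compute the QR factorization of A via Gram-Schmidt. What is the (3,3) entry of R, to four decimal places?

r_{33} = 0.6423

w_1 = (-3, 1, 4, 0); ‖w_1‖ = 5.0990, so q_1 = (-0.5883, 0.1961, 0.7845, 0.0000).
q_1·w_2 = (-0.5883)·(-3) + 0.1961·2 + 0.7845·1 + 0.0000·4 = 2.9417.
u_2 = w_2 − 2.9417·q_1 = (-1.2692, 1.4231, -1.3077, 4.0000).
‖u_2‖ = 4.6202, so q_2 = (-0.2747, 0.3080, -0.2830, 0.8658).
q_1·w_3 = (-0.5883)·(-2) + 0.1961·0 + 0.7845·3 + 0.0000·(-2) = 3.5301; q_2·w_3 = (-0.2747)·(-2) + 0.3080·0 + (-0.2830)·3 + 0.8658·(-2) = -2.0312.
u_3 = w_3 − 3.5301·q_1 + 2.0312·q_2 = (-0.4811, -0.0667, -0.3441, -0.2414).
r_{33} = ‖u_3‖ = 0.6423.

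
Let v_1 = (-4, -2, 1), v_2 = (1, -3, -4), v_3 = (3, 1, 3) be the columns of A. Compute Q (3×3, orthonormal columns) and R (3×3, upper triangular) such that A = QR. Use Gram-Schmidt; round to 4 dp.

Q = [[-0.8729, 0.1219, 0.4725], [-0.4364, -0.6280, -0.6443], [0.2182, -0.7686, 0.6014]], R = [[4.5826, -0.4364, -2.4004], [0.0000, 5.0803, -2.5683], [0.0000, 0.0000, 2.5772]]

v_1 = (-4, -2, 1); ‖v_1‖ = 4.5826, so e_1 = (-0.8729, -0.4364, 0.2182).
e_1·v_2 = (-0.8729)·1 + (-0.4364)·(-3) + 0.2182·(-4) = -0.4364.
u_2 = v_2 + 0.4364·e_1 = (0.6190, -3.1905, -3.9048).
‖u_2‖ = 5.0803, so e_2 = (0.1219, -0.6280, -0.7686).
e_1·v_3 = (-0.8729)·3 + (-0.4364)·1 + 0.2182·3 = -2.4004; e_2·v_3 = 0.1219·3 + (-0.6280)·1 + (-0.7686)·3 = -2.5683.
u_3 = v_3 + 2.4004·e_1 + 2.5683·e_2 = (1.2177, -1.6605, 1.5498).
‖u_3‖ = 2.5772, so e_3 = (0.4725, -0.6443, 0.6014).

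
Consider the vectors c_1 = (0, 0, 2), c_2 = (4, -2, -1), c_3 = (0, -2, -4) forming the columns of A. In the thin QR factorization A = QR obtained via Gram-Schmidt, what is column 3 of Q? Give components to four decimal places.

q_1 = c_1/‖c_1‖ = (0, 0, 2)/2.0000 = (0.0000, 0.0000, 1.0000).
r_{12} = q_1·c_2 = -1.0000.
u_2 = c_2 + 1.0000·q_1 = (4.0000, -2.0000, 0.0000).
‖u_2‖ = 4.4721, so q_2 = (0.8944, -0.4472, 0.0000).
r_{13} = q_1·c_3 = -4.0000; r_{23} = q_2·c_3 = 0.8944.
u_3 = c_3 + 4.0000·q_1 − 0.8944·q_2 = (-0.8000, -1.6000, 0.0000).
‖u_3‖ = 1.7889, so q_3 = (-0.4472, -0.8944, 0.0000).

q_3 = (-0.4472, -0.8944, 0.0000)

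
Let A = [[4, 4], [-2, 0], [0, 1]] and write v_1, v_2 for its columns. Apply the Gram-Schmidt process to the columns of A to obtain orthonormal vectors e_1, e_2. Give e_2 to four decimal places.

e_1 = v_1/‖v_1‖ = (4, -2, 0)/4.4721 = (0.8944, -0.4472, 0.0000).
r_{12} = e_1·v_2 = 3.5777.
u_2 = v_2 − 3.5777·e_1 = (0.8000, 1.6000, 1.0000).
‖u_2‖ = 2.0494, so e_2 = (0.3904, 0.7807, 0.4880).

e_2 = (0.3904, 0.7807, 0.4880)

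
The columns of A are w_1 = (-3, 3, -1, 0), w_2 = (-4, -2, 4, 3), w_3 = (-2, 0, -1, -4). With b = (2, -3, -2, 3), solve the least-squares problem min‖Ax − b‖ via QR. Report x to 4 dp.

x = (-0.4724, -0.0984, -0.5467)

w_1 = (-3, 3, -1, 0); ‖w_1‖ = 4.3589, so e_1 = (-0.6882, 0.6882, -0.2294, 0.0000).
e_1·w_2 = (-0.6882)·(-4) + 0.6882·(-2) + (-0.2294)·4 + 0.0000·3 = 0.4588.
u_2 = w_2 − 0.4588·e_1 = (-3.6842, -2.3158, 4.1053, 3.0000).
‖u_2‖ = 6.6925, so e_2 = (-0.5505, -0.3460, 0.6134, 0.4483).
e_1·w_3 = (-0.6882)·(-2) + 0.6882·0 + (-0.2294)·(-1) + 0.0000·(-4) = 1.6059; e_2·w_3 = (-0.5505)·(-2) + (-0.3460)·0 + 0.6134·(-1) + 0.4483·(-4) = -1.3055.
u_3 = w_3 − 1.6059·e_1 + 1.3055·e_2 = (-1.6134, -1.5570, 0.1692, -3.4148).
‖u_3‖ = 4.0886, so e_3 = (-0.3946, -0.3808, 0.0414, -0.8352).
Qᵀb = (-2.9824, 0.0550, -2.2351).
Back-substitute: x_3 = -2.2351/4.0886 = -0.5467.
x_2 = (0.0550 + 1.3055·(-0.5467))/6.6925 = -0.0984.
x_1 = (-2.9824 − 0.4588·(-0.0984) − 1.6059·(-0.5467))/4.3589 = -0.4724.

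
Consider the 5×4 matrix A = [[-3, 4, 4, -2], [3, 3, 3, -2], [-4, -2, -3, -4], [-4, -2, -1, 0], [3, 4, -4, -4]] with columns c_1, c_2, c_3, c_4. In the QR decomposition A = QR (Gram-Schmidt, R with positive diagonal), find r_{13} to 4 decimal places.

c_1 = (-3, 3, -4, -4, 3); ‖c_1‖ = 7.6811, so e_1 = (-0.3906, 0.3906, -0.5208, -0.5208, 0.3906).
r_{13} = e_1·c_3 = 0.1302.

r_{13} = 0.1302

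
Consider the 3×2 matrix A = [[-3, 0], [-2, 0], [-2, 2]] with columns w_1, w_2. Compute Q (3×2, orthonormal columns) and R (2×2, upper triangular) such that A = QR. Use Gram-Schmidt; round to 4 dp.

e_1 = w_1/‖w_1‖ = (-3, -2, -2)/4.1231 = (-0.7276, -0.4851, -0.4851).
r_{12} = e_1·w_2 = -0.9701.
u_2 = w_2 + 0.9701·e_1 = (-0.7059, -0.4706, 1.5294).
‖u_2‖ = 1.7489, so e_2 = (-0.4036, -0.2691, 0.8745).

Q = [[-0.7276, -0.4036], [-0.4851, -0.2691], [-0.4851, 0.8745]], R = [[4.1231, -0.9701], [0.0000, 1.7489]]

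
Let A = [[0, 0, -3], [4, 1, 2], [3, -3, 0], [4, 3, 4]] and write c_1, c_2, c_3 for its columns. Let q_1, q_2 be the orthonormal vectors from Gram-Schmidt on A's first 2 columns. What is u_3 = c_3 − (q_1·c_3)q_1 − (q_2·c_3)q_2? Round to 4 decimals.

u_3 = (-3.0000, -0.5178, 0.1973, 0.3699)

q_1 = c_1/‖c_1‖ = (0, 4, 3, 4)/6.4031 = (0.0000, 0.6247, 0.4685, 0.6247).
r_{12} = q_1·c_2 = 1.0932.
u_2 = c_2 − 1.0932·q_1 = (0.0000, 0.3171, -3.5122, 2.3171).
‖u_2‖ = 4.2196, so q_2 = (0.0000, 0.0751, -0.8324, 0.5491).
r_{13} = q_1·c_3 = 3.7482; r_{23} = q_2·c_3 = 2.3468.
u_3 = c_3 − 3.7482·q_1 − 2.3468·q_2 = (-3.0000, -0.5178, 0.1973, 0.3699).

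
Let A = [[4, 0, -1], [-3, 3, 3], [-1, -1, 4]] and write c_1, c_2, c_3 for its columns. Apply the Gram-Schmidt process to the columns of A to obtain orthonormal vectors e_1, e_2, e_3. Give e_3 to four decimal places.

e_1 = c_1/‖c_1‖ = (4, -3, -1)/5.0990 = (0.7845, -0.5883, -0.1961).
r_{12} = e_1·c_2 = -1.5689.
u_2 = c_2 + 1.5689·e_1 = (1.2308, 2.0769, -1.3077).
‖u_2‖ = 2.7456, so e_2 = (0.4483, 0.7564, -0.4763).
r_{13} = e_1·c_3 = -3.3340; r_{23} = e_2·c_3 = -0.0840.
u_3 = c_3 + 3.3340·e_1 + 0.0840·e_2 = (1.6531, 1.1020, 3.3061).
‖u_3‖ = 3.8571, so e_3 = (0.4286, 0.2857, 0.8571).

e_3 = (0.4286, 0.2857, 0.8571)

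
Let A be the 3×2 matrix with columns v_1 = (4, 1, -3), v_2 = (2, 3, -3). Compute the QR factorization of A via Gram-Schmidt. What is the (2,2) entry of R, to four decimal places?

r_{22} = 2.5720

v_1 = (4, 1, -3); ‖v_1‖ = 5.0990, so e_1 = (0.7845, 0.1961, -0.5883).
e_1·v_2 = 0.7845·2 + 0.1961·3 + (-0.5883)·(-3) = 3.9223.
u_2 = v_2 − 3.9223·e_1 = (-1.0769, 2.2308, -0.6923).
r_{22} = ‖u_2‖ = 2.5720.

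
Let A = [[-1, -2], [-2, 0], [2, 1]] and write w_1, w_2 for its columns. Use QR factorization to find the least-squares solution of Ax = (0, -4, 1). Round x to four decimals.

e_1 = w_1/‖w_1‖ = (-1, -2, 2)/3.0000 = (-0.3333, -0.6667, 0.6667).
r_{12} = e_1·w_2 = 1.3333.
u_2 = w_2 − 1.3333·e_1 = (-1.5556, 0.8889, 0.1111).
‖u_2‖ = 1.7951, so e_2 = (-0.8666, 0.4952, 0.0619).
Qᵀb = (3.3333, -1.9189).
Back-substitute: x_2 = -1.9189/1.7951 = -1.0690.
x_1 = (3.3333 − 1.3333·(-1.0690))/3.0000 = 1.5862.

x = (1.5862, -1.0690)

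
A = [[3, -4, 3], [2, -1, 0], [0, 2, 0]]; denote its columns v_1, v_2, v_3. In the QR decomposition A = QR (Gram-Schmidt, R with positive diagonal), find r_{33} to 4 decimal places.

q_1 = v_1/‖v_1‖ = (3, 2, 0)/3.6056 = (0.8321, 0.5547, 0.0000).
r_{12} = q_1·v_2 = -3.8829.
u_2 = v_2 + 3.8829·q_1 = (-0.7692, 1.1538, 2.0000).
‖u_2‖ = 2.4337, so q_2 = (-0.3161, 0.4741, 0.8218).
r_{13} = q_1·v_3 = 2.4962; r_{23} = q_2·v_3 = -0.9482.
u_3 = v_3 − 2.4962·q_1 + 0.9482·q_2 = (0.6234, -0.9351, 0.7792).
r_{33} = ‖u_3‖ = 1.3675.

r_{33} = 1.3675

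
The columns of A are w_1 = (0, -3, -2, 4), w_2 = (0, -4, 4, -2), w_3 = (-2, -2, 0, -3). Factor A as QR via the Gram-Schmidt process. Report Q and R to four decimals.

w_1 = (0, -3, -2, 4); ‖w_1‖ = 5.3852, so q_1 = (0.0000, -0.5571, -0.3714, 0.7428).
q_1·w_2 = 0.0000·0 + (-0.5571)·(-4) + (-0.3714)·4 + 0.7428·(-2) = -0.7428.
u_2 = w_2 + 0.7428·q_1 = (0.0000, -4.4138, 3.7241, -1.4483).
‖u_2‖ = 5.9538, so q_2 = (0.0000, -0.7413, 0.6255, -0.2433).
q_1·w_3 = 0.0000·(-2) + (-0.5571)·(-2) + (-0.3714)·0 + 0.7428·(-3) = -1.1142; q_2·w_3 = 0.0000·(-2) + (-0.7413)·(-2) + 0.6255·0 + (-0.2433)·(-3) = 2.2124.
u_3 = w_3 + 1.1142·q_1 − 2.2124·q_2 = (-2.0000, -0.9805, -1.7977, -1.6342).
‖u_3‖ = 3.2960, so q_3 = (-0.6068, -0.2975, -0.5454, -0.4958).

Q = [[0.0000, 0.0000, -0.6068], [-0.5571, -0.7413, -0.2975], [-0.3714, 0.6255, -0.5454], [0.7428, -0.2433, -0.4958]], R = [[5.3852, -0.7428, -1.1142], [0.0000, 5.9538, 2.2124], [0.0000, 0.0000, 3.2960]]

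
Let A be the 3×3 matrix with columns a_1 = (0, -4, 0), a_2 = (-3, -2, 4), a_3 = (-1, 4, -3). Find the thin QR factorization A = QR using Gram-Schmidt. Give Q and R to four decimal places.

Q = [[0.0000, -0.6000, -0.8000], [-1.0000, 0.0000, 0.0000], [0.0000, 0.8000, -0.6000]], R = [[4.0000, 2.0000, -4.0000], [0.0000, 5.0000, -1.8000], [0.0000, 0.0000, 2.6000]]

a_1 = (0, -4, 0); ‖a_1‖ = 4.0000, so q_1 = (0.0000, -1.0000, 0.0000).
q_1·a_2 = 0.0000·(-3) + (-1.0000)·(-2) + 0.0000·4 = 2.0000.
u_2 = a_2 − 2.0000·q_1 = (-3.0000, 0.0000, 4.0000).
‖u_2‖ = 5.0000, so q_2 = (-0.6000, 0.0000, 0.8000).
q_1·a_3 = 0.0000·(-1) + (-1.0000)·4 + 0.0000·(-3) = -4.0000; q_2·a_3 = (-0.6000)·(-1) + 0.0000·4 + 0.8000·(-3) = -1.8000.
u_3 = a_3 + 4.0000·q_1 + 1.8000·q_2 = (-2.0800, 0.0000, -1.5600).
‖u_3‖ = 2.6000, so q_3 = (-0.8000, 0.0000, -0.6000).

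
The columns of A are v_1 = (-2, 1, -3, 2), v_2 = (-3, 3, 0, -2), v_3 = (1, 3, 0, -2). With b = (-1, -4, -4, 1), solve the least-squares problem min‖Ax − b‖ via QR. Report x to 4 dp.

v_1 = (-2, 1, -3, 2); ‖v_1‖ = 4.2426, so e_1 = (-0.4714, 0.2357, -0.7071, 0.4714).
e_1·v_2 = (-0.4714)·(-3) + 0.2357·3 + (-0.7071)·0 + 0.4714·(-2) = 1.1785.
u_2 = v_2 − 1.1785·e_1 = (-2.4444, 2.7222, 0.8333, -2.5556).
‖u_2‖ = 4.5399, so e_2 = (-0.5384, 0.5996, 0.1836, -0.5629).
e_1·v_3 = (-0.4714)·1 + 0.2357·3 + (-0.7071)·0 + 0.4714·(-2) = -0.7071; e_2·v_3 = (-0.5384)·1 + 0.5996·3 + 0.1836·0 + (-0.5629)·(-2) = 2.3862.
u_3 = v_3 + 0.7071·e_1 − 2.3862·e_2 = (1.9515, 1.7358, -0.9380, -0.3235).
‖u_3‖ = 2.7939, so e_3 = (0.6985, 0.6213, -0.3357, -0.1158).
Qᵀb = (2.8284, -3.1572, -1.9565).
Back-substitute: x_3 = -1.9565/2.7939 = -0.7003.
x_2 = (-3.1572 − 2.3862·(-0.7003))/4.5399 = -0.3273.
x_1 = (2.8284 − 1.1785·(-0.3273) + 0.7071·(-0.7003))/4.2426 = 0.6409.

x = (0.6409, -0.3273, -0.7003)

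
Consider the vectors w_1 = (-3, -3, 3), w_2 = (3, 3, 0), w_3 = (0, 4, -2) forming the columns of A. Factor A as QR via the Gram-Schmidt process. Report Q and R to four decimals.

w_1 = (-3, -3, 3); ‖w_1‖ = 5.1962, so e_1 = (-0.5774, -0.5774, 0.5774).
e_1·w_2 = (-0.5774)·3 + (-0.5774)·3 + 0.5774·0 = -3.4641.
u_2 = w_2 + 3.4641·e_1 = (1.0000, 1.0000, 2.0000).
‖u_2‖ = 2.4495, so e_2 = (0.4082, 0.4082, 0.8165).
e_1·w_3 = (-0.5774)·0 + (-0.5774)·4 + 0.5774·(-2) = -3.4641; e_2·w_3 = 0.4082·0 + 0.4082·4 + 0.8165·(-2) = 0.0000.
u_3 = w_3 + 3.4641·e_1 − 0.0000·e_2 = (-2.0000, 2.0000, 0.0000).
‖u_3‖ = 2.8284, so e_3 = (-0.7071, 0.7071, 0.0000).

Q = [[-0.5774, 0.4082, -0.7071], [-0.5774, 0.4082, 0.7071], [0.5774, 0.8165, 0.0000]], R = [[5.1962, -3.4641, -3.4641], [0.0000, 2.4495, 0.0000], [0.0000, 0.0000, 2.8284]]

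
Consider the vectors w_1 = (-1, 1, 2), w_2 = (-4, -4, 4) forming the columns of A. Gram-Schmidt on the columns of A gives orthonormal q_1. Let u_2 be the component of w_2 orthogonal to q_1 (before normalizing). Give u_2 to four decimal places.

w_1 = (-1, 1, 2); ‖w_1‖ = 2.4495, so q_1 = (-0.4082, 0.4082, 0.8165).
q_1·w_2 = (-0.4082)·(-4) + 0.4082·(-4) + 0.8165·4 = 3.2660.
u_2 = w_2 − 3.2660·q_1 = (-2.6667, -5.3333, 1.3333).

u_2 = (-2.6667, -5.3333, 1.3333)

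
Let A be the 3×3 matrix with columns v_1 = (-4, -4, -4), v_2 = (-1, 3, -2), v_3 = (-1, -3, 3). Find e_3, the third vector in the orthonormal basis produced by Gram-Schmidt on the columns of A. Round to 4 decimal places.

v_1 = (-4, -4, -4); ‖v_1‖ = 6.9282, so e_1 = (-0.5774, -0.5774, -0.5774).
e_1·v_2 = (-0.5774)·(-1) + (-0.5774)·3 + (-0.5774)·(-2) = 0.0000.
u_2 = v_2 + 0.0000·e_1 = (-1.0000, 3.0000, -2.0000).
‖u_2‖ = 3.7417, so e_2 = (-0.2673, 0.8018, -0.5345).
e_1·v_3 = (-0.5774)·(-1) + (-0.5774)·(-3) + (-0.5774)·3 = 0.5774; e_2·v_3 = (-0.2673)·(-1) + 0.8018·(-3) + (-0.5345)·3 = -3.7417.
u_3 = v_3 − 0.5774·e_1 + 3.7417·e_2 = (-1.6667, 0.3333, 1.3333).
‖u_3‖ = 2.1602, so e_3 = (-0.7715, 0.1543, 0.6172).

e_3 = (-0.7715, 0.1543, 0.6172)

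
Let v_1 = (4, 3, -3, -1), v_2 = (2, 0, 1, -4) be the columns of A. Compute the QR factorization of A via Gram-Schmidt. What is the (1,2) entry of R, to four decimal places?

v_1 = (4, 3, -3, -1); ‖v_1‖ = 5.9161, so q_1 = (0.6761, 0.5071, -0.5071, -0.1690).
r_{12} = q_1·v_2 = 1.5213.

r_{12} = 1.5213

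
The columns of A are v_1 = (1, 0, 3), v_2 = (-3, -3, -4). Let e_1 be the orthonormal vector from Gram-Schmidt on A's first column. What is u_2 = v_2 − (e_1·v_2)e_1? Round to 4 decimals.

u_2 = (-1.5000, -3.0000, 0.5000)

v_1 = (1, 0, 3); ‖v_1‖ = 3.1623, so e_1 = (0.3162, 0.0000, 0.9487).
e_1·v_2 = 0.3162·(-3) + 0.0000·(-3) + 0.9487·(-4) = -4.7434.
u_2 = v_2 + 4.7434·e_1 = (-1.5000, -3.0000, 0.5000).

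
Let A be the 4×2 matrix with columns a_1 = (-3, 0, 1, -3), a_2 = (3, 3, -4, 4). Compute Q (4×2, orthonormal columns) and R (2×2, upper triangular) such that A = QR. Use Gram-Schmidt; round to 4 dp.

q_1 = a_1/‖a_1‖ = (-3, 0, 1, -3)/4.3589 = (-0.6882, 0.0000, 0.2294, -0.6882).
r_{12} = q_1·a_2 = -5.7354.
u_2 = a_2 + 5.7354·q_1 = (-0.9474, 3.0000, -2.6842, 0.0526).
‖u_2‖ = 4.1359, so q_2 = (-0.2291, 0.7254, -0.6490, 0.0127).

Q = [[-0.6882, -0.2291], [0.0000, 0.7254], [0.2294, -0.6490], [-0.6882, 0.0127]], R = [[4.3589, -5.7354], [0.0000, 4.1359]]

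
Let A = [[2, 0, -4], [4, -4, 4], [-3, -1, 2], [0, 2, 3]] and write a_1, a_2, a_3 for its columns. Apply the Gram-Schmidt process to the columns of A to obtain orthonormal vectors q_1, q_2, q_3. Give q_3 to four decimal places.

a_1 = (2, 4, -3, 0); ‖a_1‖ = 5.3852, so q_1 = (0.3714, 0.7428, -0.5571, 0.0000).
q_1·a_2 = 0.3714·0 + 0.7428·(-4) + (-0.5571)·(-1) + 0.0000·2 = -2.4140.
u_2 = a_2 + 2.4140·q_1 = (0.8966, -2.2069, -2.3448, 2.0000).
‖u_2‖ = 3.8952, so q_2 = (0.2302, -0.5666, -0.6020, 0.5135).
q_1·a_3 = 0.3714·(-4) + 0.7428·4 + (-0.5571)·2 + 0.0000·3 = 0.3714; q_2·a_3 = 0.2302·(-4) + (-0.5666)·4 + (-0.6020)·2 + 0.5135·3 = -2.8506.
u_3 = a_3 − 0.3714·q_1 + 2.8506·q_2 = (-3.4818, 2.1091, 0.4909, 4.4636).
‖u_3‖ = 6.0611, so q_3 = (-0.5745, 0.3480, 0.0810, 0.7364).

q_3 = (-0.5745, 0.3480, 0.0810, 0.7364)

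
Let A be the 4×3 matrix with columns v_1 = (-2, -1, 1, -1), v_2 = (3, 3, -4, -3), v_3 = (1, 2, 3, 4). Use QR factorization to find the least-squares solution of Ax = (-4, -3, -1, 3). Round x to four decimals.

x = (-1.4149, -1.2447, -0.8915)

q_1 = v_1/‖v_1‖ = (-2, -1, 1, -1)/2.6458 = (-0.7559, -0.3780, 0.3780, -0.3780).
r_{12} = q_1·v_2 = -3.7796.
u_2 = v_2 + 3.7796·q_1 = (0.1429, 1.5714, -2.5714, -4.4286).
‖u_2‖ = 5.3586, so q_2 = (0.0267, 0.2933, -0.4799, -0.8264).
r_{13} = q_1·v_3 = -1.8898; r_{23} = q_2·v_3 = -4.1322.
u_3 = v_3 + 1.8898·q_1 + 4.1322·q_2 = (-0.3184, 2.4975, 1.7313, -0.1294).
‖u_3‖ = 3.0583, so q_3 = (-0.1041, 0.8166, 0.5661, -0.0423).
Qᵀb = (2.6458, -2.9859, -2.7264).
Back-substitute: x_3 = -2.7264/3.0583 = -0.8915.
x_2 = (-2.9859 + 4.1322·(-0.8915))/5.3586 = -1.2447.
x_1 = (2.6458 + 3.7796·(-1.2447) + 1.8898·(-0.8915))/2.6458 = -1.4149.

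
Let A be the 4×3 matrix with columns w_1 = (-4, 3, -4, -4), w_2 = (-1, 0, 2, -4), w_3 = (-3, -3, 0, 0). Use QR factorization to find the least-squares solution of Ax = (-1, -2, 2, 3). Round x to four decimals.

e_1 = w_1/‖w_1‖ = (-4, 3, -4, -4)/7.5498 = (-0.5298, 0.3974, -0.5298, -0.5298).
r_{12} = e_1·w_2 = 1.5894.
u_2 = w_2 − 1.5894·e_1 = (-0.1579, -0.6316, 2.8421, -3.1579).
‖u_2‖ = 4.2981, so e_2 = (-0.0367, -0.1469, 0.6612, -0.7347).
r_{13} = e_1·w_3 = 0.3974; r_{23} = e_2·w_3 = 0.5510.
u_3 = w_3 − 0.3974·e_1 − 0.5510·e_2 = (-2.7692, -3.0769, -0.1538, 0.6154).
‖u_3‖ = 4.1879, so e_3 = (-0.6612, -0.7347, -0.0367, 0.1469).
Qᵀb = (-2.9140, -0.5510, 2.4980).
Back-substitute: x_3 = 2.4980/4.1879 = 0.5965.
x_2 = (-0.5510 − 0.5510·0.5965)/4.2981 = -0.2047.
x_1 = (-2.9140 − 1.5894·(-0.2047) − 0.3974·0.5965)/7.5498 = -0.3743.

x = (-0.3743, -0.2047, 0.5965)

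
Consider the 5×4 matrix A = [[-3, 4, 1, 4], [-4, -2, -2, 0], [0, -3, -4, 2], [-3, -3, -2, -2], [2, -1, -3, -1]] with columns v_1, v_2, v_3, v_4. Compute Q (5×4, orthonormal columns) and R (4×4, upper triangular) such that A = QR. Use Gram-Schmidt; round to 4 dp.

v_1 = (-3, -4, 0, -3, 2); ‖v_1‖ = 6.1644, so e_1 = (-0.4867, -0.6489, 0.0000, -0.4867, 0.3244).
e_1·v_2 = (-0.4867)·4 + (-0.6489)·(-2) + 0.0000·(-3) + (-0.4867)·(-3) + 0.3244·(-1) = 0.4867.
u_2 = v_2 − 0.4867·e_1 = (4.2368, -1.6842, -3.0000, -2.7632, -1.1579).
‖u_2‖ = 6.2260, so e_2 = (0.6805, -0.2705, -0.4818, -0.4438, -0.1860).
e_1·v_3 = (-0.4867)·1 + (-0.6489)·(-2) + 0.0000·(-4) + (-0.4867)·(-2) + 0.3244·(-3) = 0.8111; e_2·v_3 = 0.6805·1 + (-0.2705)·(-2) + (-0.4818)·(-4) + (-0.4438)·(-2) + (-0.1860)·(-3) = 4.5945.
u_3 = v_3 − 0.8111·e_1 − 4.5945·e_2 = (-1.7318, -0.2308, -1.7862, 0.4338, -2.4087).
‖u_3‖ = 3.4976, so e_3 = (-0.4952, -0.0660, -0.5107, 0.1240, -0.6887).
e_1·v_4 = (-0.4867)·4 + (-0.6489)·0 + 0.0000·2 + (-0.4867)·(-2) + 0.3244·(-1) = -1.2978; e_2·v_4 = 0.6805·4 + (-0.2705)·0 + (-0.4818)·2 + (-0.4438)·(-2) + (-0.1860)·(-1) = 2.8319; e_3·v_4 = (-0.4952)·4 + (-0.0660)·0 + (-0.5107)·2 + 0.1240·(-2) + (-0.6887)·(-1) = -2.5614.
u_4 = v_4 + 1.2978·e_1 − 2.8319·e_2 + 2.5614·e_3 = (0.1730, -0.2451, 2.0565, -1.0571, -1.8162).
‖u_4‖ = 2.9556, so e_4 = (0.0585, -0.0829, 0.6958, -0.3576, -0.6145).

Q = [[-0.4867, 0.6805, -0.4952, 0.0585], [-0.6489, -0.2705, -0.0660, -0.0829], [0.0000, -0.4818, -0.5107, 0.6958], [-0.4867, -0.4438, 0.1240, -0.3576], [0.3244, -0.1860, -0.6887, -0.6145]], R = [[6.1644, 0.4867, 0.8111, -1.2978], [0.0000, 6.2260, 4.5945, 2.8319], [0.0000, 0.0000, 3.4976, -2.5614], [0.0000, 0.0000, 0.0000, 2.9556]]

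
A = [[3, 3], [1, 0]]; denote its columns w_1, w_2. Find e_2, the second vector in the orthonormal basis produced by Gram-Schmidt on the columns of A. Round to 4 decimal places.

e_1 = w_1/‖w_1‖ = (3, 1)/3.1623 = (0.9487, 0.3162).
r_{12} = e_1·w_2 = 2.8460.
u_2 = w_2 − 2.8460·e_1 = (0.3000, -0.9000).
‖u_2‖ = 0.9487, so e_2 = (0.3162, -0.9487).

e_2 = (0.3162, -0.9487)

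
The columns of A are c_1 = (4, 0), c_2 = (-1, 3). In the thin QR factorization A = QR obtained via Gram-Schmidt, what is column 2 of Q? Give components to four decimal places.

e_2 = (0.0000, 1.0000)

e_1 = c_1/‖c_1‖ = (4, 0)/4.0000 = (1.0000, 0.0000).
r_{12} = e_1·c_2 = -1.0000.
u_2 = c_2 + 1.0000·e_1 = (0.0000, 3.0000).
‖u_2‖ = 3.0000, so e_2 = (0.0000, 1.0000).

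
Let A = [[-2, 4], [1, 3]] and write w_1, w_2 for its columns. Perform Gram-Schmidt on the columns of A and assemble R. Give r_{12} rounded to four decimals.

w_1 = (-2, 1); ‖w_1‖ = 2.2361, so q_1 = (-0.8944, 0.4472).
r_{12} = q_1·w_2 = -2.2361.

r_{12} = -2.2361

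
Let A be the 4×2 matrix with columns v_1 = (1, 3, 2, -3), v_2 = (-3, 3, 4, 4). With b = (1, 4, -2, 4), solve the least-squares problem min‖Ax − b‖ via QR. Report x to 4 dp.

v_1 = (1, 3, 2, -3); ‖v_1‖ = 4.7958, so q_1 = (0.2085, 0.6255, 0.4170, -0.6255).
q_1·v_2 = 0.2085·(-3) + 0.6255·3 + 0.4170·4 + (-0.6255)·4 = 0.4170.
u_2 = v_2 − 0.4170·q_1 = (-3.0870, 2.7391, 3.8261, 4.2609).
‖u_2‖ = 7.0588, so q_2 = (-0.4373, 0.3880, 0.5420, 0.6036).
Qᵀb = (-0.6255, 2.4453).
Back-substitute: x_2 = 2.4453/7.0588 = 0.3464.
x_1 = (-0.6255 − 0.4170·0.3464)/4.7958 = -0.1606.

x = (-0.1606, 0.3464)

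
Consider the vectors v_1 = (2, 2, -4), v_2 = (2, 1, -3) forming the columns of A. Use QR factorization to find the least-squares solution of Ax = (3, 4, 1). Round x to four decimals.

x = (1.1667, -1.0000)

v_1 = (2, 2, -4); ‖v_1‖ = 4.8990, so e_1 = (0.4082, 0.4082, -0.8165).
e_1·v_2 = 0.4082·2 + 0.4082·1 + (-0.8165)·(-3) = 3.6742.
u_2 = v_2 − 3.6742·e_1 = (0.5000, -0.5000, 0.0000).
‖u_2‖ = 0.7071, so e_2 = (0.7071, -0.7071, 0.0000).
Qᵀb = (2.0412, -0.7071).
Back-substitute: x_2 = -0.7071/0.7071 = -1.0000.
x_1 = (2.0412 − 3.6742·(-1.0000))/4.8990 = 1.1667.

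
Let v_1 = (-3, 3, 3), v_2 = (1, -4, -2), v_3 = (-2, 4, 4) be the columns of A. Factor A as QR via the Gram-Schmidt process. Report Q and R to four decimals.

Q = [[-0.5774, -0.6172, 0.5345], [0.5774, -0.7715, -0.2673], [0.5774, 0.1543, 0.8018]], R = [[5.1962, -4.0415, 5.7735], [0.0000, 2.1602, -1.2344], [0.0000, 0.0000, 1.0690]]

v_1 = (-3, 3, 3); ‖v_1‖ = 5.1962, so e_1 = (-0.5774, 0.5774, 0.5774).
e_1·v_2 = (-0.5774)·1 + 0.5774·(-4) + 0.5774·(-2) = -4.0415.
u_2 = v_2 + 4.0415·e_1 = (-1.3333, -1.6667, 0.3333).
‖u_2‖ = 2.1602, so e_2 = (-0.6172, -0.7715, 0.1543).
e_1·v_3 = (-0.5774)·(-2) + 0.5774·4 + 0.5774·4 = 5.7735; e_2·v_3 = (-0.6172)·(-2) + (-0.7715)·4 + 0.1543·4 = -1.2344.
u_3 = v_3 − 5.7735·e_1 + 1.2344·e_2 = (0.5714, -0.2857, 0.8571).
‖u_3‖ = 1.0690, so e_3 = (0.5345, -0.2673, 0.8018).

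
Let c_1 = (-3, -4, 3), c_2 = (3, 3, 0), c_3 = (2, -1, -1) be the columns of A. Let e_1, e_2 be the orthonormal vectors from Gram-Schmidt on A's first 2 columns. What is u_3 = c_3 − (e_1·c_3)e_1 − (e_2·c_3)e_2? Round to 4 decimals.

u_3 = (1.5789, -1.5789, -0.5263)

e_1 = c_1/‖c_1‖ = (-3, -4, 3)/5.8310 = (-0.5145, -0.6860, 0.5145).
r_{12} = e_1·c_2 = -3.6015.
u_2 = c_2 + 3.6015·e_1 = (1.1471, 0.5294, 1.8529).
‖u_2‖ = 2.2426, so e_2 = (0.5115, 0.2361, 0.8262).
r_{13} = e_1·c_3 = -0.8575; r_{23} = e_2·c_3 = -0.0393.
u_3 = c_3 + 0.8575·e_1 + 0.0393·e_2 = (1.5789, -1.5789, -0.5263).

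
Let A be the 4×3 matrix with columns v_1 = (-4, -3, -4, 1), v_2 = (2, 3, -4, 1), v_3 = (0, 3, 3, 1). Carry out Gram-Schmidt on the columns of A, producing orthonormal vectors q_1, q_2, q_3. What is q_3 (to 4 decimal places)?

v_1 = (-4, -3, -4, 1); ‖v_1‖ = 6.4807, so q_1 = (-0.6172, -0.4629, -0.6172, 0.1543).
q_1·v_2 = (-0.6172)·2 + (-0.4629)·3 + (-0.6172)·(-4) + 0.1543·1 = 0.0000.
u_2 = v_2 − 0.0000·q_1 = (2.0000, 3.0000, -4.0000, 1.0000).
‖u_2‖ = 5.4772, so q_2 = (0.3651, 0.5477, -0.7303, 0.1826).
q_1·v_3 = (-0.6172)·0 + (-0.4629)·3 + (-0.6172)·3 + 0.1543·1 = -3.0861; q_2·v_3 = 0.3651·0 + 0.5477·3 + (-0.7303)·3 + 0.1826·1 = -0.3651.
u_3 = v_3 + 3.0861·q_1 + 0.3651·q_2 = (-1.7714, 1.7714, 0.8286, 1.5429).
‖u_3‖ = 3.0566, so q_3 = (-0.5795, 0.5795, 0.2711, 0.5048).

q_3 = (-0.5795, 0.5795, 0.2711, 0.5048)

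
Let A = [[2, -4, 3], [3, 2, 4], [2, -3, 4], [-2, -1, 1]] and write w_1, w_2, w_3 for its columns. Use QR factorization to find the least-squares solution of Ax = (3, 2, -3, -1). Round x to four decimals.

x = (0.7674, 0.0333, -0.3298)

q_1 = w_1/‖w_1‖ = (2, 3, 2, -2)/4.5826 = (0.4364, 0.6547, 0.4364, -0.4364).
r_{12} = q_1·w_2 = -1.3093.
u_2 = w_2 + 1.3093·q_1 = (-3.4286, 2.8571, -2.4286, -1.5714).
‖u_2‖ = 5.3184, so q_2 = (-0.6447, 0.5372, -0.4566, -0.2955).
r_{13} = q_1·w_3 = 5.2372; r_{23} = q_2·w_3 = -1.9071.
u_3 = w_3 − 5.2372·q_1 + 1.9071·q_2 = (-0.5152, 1.5960, 0.8434, 2.7222).
‖u_3‖ = 3.3067, so q_3 = (-0.1558, 0.4826, 0.2551, 0.8232).
Qᵀb = (1.7457, 0.8058, -1.0905).
Back-substitute: x_3 = -1.0905/3.3067 = -0.3298.
x_2 = (0.8058 + 1.9071·(-0.3298))/5.3184 = 0.0333.
x_1 = (1.7457 + 1.3093·0.0333 − 5.2372·(-0.3298))/4.5826 = 0.7674.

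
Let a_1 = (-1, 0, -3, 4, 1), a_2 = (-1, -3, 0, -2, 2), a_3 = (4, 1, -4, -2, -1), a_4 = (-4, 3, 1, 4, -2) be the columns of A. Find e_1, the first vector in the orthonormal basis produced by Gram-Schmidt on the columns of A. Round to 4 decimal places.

e_1 = (-0.1925, 0.0000, -0.5774, 0.7698, 0.1925)

a_1 = (-1, 0, -3, 4, 1); ‖a_1‖ = 5.1962, so e_1 = (-0.1925, 0.0000, -0.5774, 0.7698, 0.1925).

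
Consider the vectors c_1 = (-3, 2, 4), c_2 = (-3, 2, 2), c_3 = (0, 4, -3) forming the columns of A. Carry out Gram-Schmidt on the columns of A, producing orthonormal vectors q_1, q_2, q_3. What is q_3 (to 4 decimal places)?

c_1 = (-3, 2, 4); ‖c_1‖ = 5.3852, so q_1 = (-0.5571, 0.3714, 0.7428).
q_1·c_2 = (-0.5571)·(-3) + 0.3714·2 + 0.7428·2 = 3.8996.
u_2 = c_2 − 3.8996·q_1 = (-0.8276, 0.5517, -0.8966).
‖u_2‖ = 1.3391, so q_2 = (-0.6180, 0.4120, -0.6695).
q_1·c_3 = (-0.5571)·0 + 0.3714·4 + 0.7428·(-3) = -0.7428; q_2·c_3 = (-0.6180)·0 + 0.4120·4 + (-0.6695)·(-3) = 3.6567.
u_3 = c_3 + 0.7428·q_1 − 3.6567·q_2 = (1.8462, 2.7692, 0.0000).
‖u_3‖ = 3.3282, so q_3 = (0.5547, 0.8321, 0.0000).

q_3 = (0.5547, 0.8321, 0.0000)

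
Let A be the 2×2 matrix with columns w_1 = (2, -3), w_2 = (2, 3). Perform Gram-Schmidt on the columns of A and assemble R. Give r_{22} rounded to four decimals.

r_{22} = 3.3282

w_1 = (2, -3); ‖w_1‖ = 3.6056, so e_1 = (0.5547, -0.8321).
e_1·w_2 = 0.5547·2 + (-0.8321)·3 = -1.3868.
u_2 = w_2 + 1.3868·e_1 = (2.7692, 1.8462).
r_{22} = ‖u_2‖ = 3.3282.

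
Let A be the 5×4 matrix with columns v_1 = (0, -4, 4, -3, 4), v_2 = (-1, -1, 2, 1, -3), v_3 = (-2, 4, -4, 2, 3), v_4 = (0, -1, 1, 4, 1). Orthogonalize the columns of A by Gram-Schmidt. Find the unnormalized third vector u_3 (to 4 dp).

u_3 = (-3.1595, 0.7719, 0.3876, 1.6080, 1.5903)

v_1 = (0, -4, 4, -3, 4); ‖v_1‖ = 7.5498, so e_1 = (0.0000, -0.5298, 0.5298, -0.3974, 0.5298).
e_1·v_2 = 0.0000·(-1) + (-0.5298)·(-1) + 0.5298·2 + (-0.3974)·1 + 0.5298·(-3) = -0.3974.
u_2 = v_2 + 0.3974·e_1 = (-1.0000, -1.2105, 2.2105, 0.8421, -2.7895).
‖u_2‖ = 3.9802, so e_2 = (-0.2512, -0.3041, 0.5554, 0.2116, -0.7008).
e_1·v_3 = 0.0000·(-2) + (-0.5298)·4 + 0.5298·(-4) + (-0.3974)·2 + 0.5298·3 = -3.4438; e_2·v_3 = (-0.2512)·(-2) + (-0.3041)·4 + 0.5554·(-4) + 0.2116·2 + (-0.7008)·3 = -4.6149.
u_3 = v_3 + 3.4438·e_1 + 4.6149·e_2 = (-3.1595, 0.7719, 0.3876, 1.6080, 1.5903).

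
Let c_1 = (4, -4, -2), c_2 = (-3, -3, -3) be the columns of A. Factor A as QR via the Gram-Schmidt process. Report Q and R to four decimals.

Q = [[0.6667, -0.7191], [-0.6667, -0.4576], [-0.3333, -0.5230]], R = [[6.0000, 1.0000], [0.0000, 5.0990]]

c_1 = (4, -4, -2); ‖c_1‖ = 6.0000, so q_1 = (0.6667, -0.6667, -0.3333).
q_1·c_2 = 0.6667·(-3) + (-0.6667)·(-3) + (-0.3333)·(-3) = 1.0000.
u_2 = c_2 − 1.0000·q_1 = (-3.6667, -2.3333, -2.6667).
‖u_2‖ = 5.0990, so q_2 = (-0.7191, -0.4576, -0.5230).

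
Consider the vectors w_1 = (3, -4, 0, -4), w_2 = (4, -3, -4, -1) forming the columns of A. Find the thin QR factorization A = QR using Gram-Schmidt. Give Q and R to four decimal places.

Q = [[0.4685, 0.4079], [-0.6247, -0.0561], [0.0000, -0.8363], [-0.6247, 0.3620]], R = [[6.4031, 4.3729], [0.0000, 4.7831]]

w_1 = (3, -4, 0, -4); ‖w_1‖ = 6.4031, so e_1 = (0.4685, -0.6247, 0.0000, -0.6247).
e_1·w_2 = 0.4685·4 + (-0.6247)·(-3) + 0.0000·(-4) + (-0.6247)·(-1) = 4.3729.
u_2 = w_2 − 4.3729·e_1 = (1.9512, -0.2683, -4.0000, 1.7317).
‖u_2‖ = 4.7831, so e_2 = (0.4079, -0.0561, -0.8363, 0.3620).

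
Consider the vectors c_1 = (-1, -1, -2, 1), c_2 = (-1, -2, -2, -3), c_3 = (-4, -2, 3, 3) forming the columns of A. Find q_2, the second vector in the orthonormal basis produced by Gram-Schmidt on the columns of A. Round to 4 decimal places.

q_2 = (-0.1081, -0.3604, -0.2162, -0.9009)

c_1 = (-1, -1, -2, 1); ‖c_1‖ = 2.6458, so q_1 = (-0.3780, -0.3780, -0.7559, 0.3780).
q_1·c_2 = (-0.3780)·(-1) + (-0.3780)·(-2) + (-0.7559)·(-2) + 0.3780·(-3) = 1.5119.
u_2 = c_2 − 1.5119·q_1 = (-0.4286, -1.4286, -0.8571, -3.5714).
‖u_2‖ = 3.9641, so q_2 = (-0.1081, -0.3604, -0.2162, -0.9009).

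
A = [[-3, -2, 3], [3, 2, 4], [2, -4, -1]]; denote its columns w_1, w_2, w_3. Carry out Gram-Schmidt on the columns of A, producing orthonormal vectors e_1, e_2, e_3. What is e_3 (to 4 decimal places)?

e_3 = (0.7071, 0.7071, 0.0000)

w_1 = (-3, 3, 2); ‖w_1‖ = 4.6904, so e_1 = (-0.6396, 0.6396, 0.4264).
e_1·w_2 = (-0.6396)·(-2) + 0.6396·2 + 0.4264·(-4) = 0.8528.
u_2 = w_2 − 0.8528·e_1 = (-1.4545, 1.4545, -4.3636).
‖u_2‖ = 4.8242, so e_2 = (-0.3015, 0.3015, -0.9045).
e_1·w_3 = (-0.6396)·3 + 0.6396·4 + 0.4264·(-1) = 0.2132; e_2·w_3 = (-0.3015)·3 + 0.3015·4 + (-0.9045)·(-1) = 1.2060.
u_3 = w_3 − 0.2132·e_1 − 1.2060·e_2 = (3.5000, 3.5000, 0.0000).
‖u_3‖ = 4.9497, so e_3 = (0.7071, 0.7071, 0.0000).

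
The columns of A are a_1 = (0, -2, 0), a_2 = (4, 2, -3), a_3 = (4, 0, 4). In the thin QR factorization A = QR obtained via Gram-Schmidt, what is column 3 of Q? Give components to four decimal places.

q_3 = (0.6000, 0.0000, 0.8000)

q_1 = a_1/‖a_1‖ = (0, -2, 0)/2.0000 = (0.0000, -1.0000, 0.0000).
r_{12} = q_1·a_2 = -2.0000.
u_2 = a_2 + 2.0000·q_1 = (4.0000, 0.0000, -3.0000).
‖u_2‖ = 5.0000, so q_2 = (0.8000, 0.0000, -0.6000).
r_{13} = q_1·a_3 = 0.0000; r_{23} = q_2·a_3 = 0.8000.
u_3 = a_3 + 0.0000·q_1 − 0.8000·q_2 = (3.3600, 0.0000, 4.4800).
‖u_3‖ = 5.6000, so q_3 = (0.6000, 0.0000, 0.8000).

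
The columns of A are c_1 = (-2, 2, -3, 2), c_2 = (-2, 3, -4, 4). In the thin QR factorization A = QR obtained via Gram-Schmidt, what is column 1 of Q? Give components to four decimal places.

c_1 = (-2, 2, -3, 2); ‖c_1‖ = 4.5826, so e_1 = (-0.4364, 0.4364, -0.6547, 0.4364).

e_1 = (-0.4364, 0.4364, -0.6547, 0.4364)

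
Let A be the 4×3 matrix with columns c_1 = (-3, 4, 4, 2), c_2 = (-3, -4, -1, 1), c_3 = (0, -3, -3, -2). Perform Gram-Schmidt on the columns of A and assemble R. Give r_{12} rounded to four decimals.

r_{12} = -1.3416

e_1 = c_1/‖c_1‖ = (-3, 4, 4, 2)/6.7082 = (-0.4472, 0.5963, 0.5963, 0.2981).
r_{12} = e_1·c_2 = -1.3416.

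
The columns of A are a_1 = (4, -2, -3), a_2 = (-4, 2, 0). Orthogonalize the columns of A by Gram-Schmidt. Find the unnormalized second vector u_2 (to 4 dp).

e_1 = a_1/‖a_1‖ = (4, -2, -3)/5.3852 = (0.7428, -0.3714, -0.5571).
r_{12} = e_1·a_2 = -3.7139.
u_2 = a_2 + 3.7139·e_1 = (-1.2414, 0.6207, -2.0690).

u_2 = (-1.2414, 0.6207, -2.0690)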